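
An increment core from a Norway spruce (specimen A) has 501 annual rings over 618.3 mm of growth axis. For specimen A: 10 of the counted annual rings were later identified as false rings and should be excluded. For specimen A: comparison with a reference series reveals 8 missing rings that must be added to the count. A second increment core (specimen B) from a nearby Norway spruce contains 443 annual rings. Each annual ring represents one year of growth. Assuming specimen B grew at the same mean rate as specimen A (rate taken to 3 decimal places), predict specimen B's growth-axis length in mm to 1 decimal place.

Specimen A: true annual ring count = 501 − 10 + 8 = 499.
A: Mean rate = 618.3 mm / 499 years ≈ 1.239 mm/year.
B's length ≈ 1.239 × 443 = 548.9 mm.

548.9 mm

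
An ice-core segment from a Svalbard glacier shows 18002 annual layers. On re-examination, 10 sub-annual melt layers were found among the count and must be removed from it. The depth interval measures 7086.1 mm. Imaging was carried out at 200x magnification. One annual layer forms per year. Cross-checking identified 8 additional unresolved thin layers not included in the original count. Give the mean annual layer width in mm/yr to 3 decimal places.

Adjusted count: 18002 − 10 + 8 = 18000 annual layers.
7086.1 mm over 18000 years gives 7086.1 / 18000 ≈ 0.394 mm/yr.

0.394 mm/yr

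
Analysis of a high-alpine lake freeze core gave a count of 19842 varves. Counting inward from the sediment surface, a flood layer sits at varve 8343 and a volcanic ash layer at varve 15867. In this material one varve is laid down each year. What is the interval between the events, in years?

15867 − 8343 = 7524 varves lie between the two events.
At one varve per year, 7524 years elapsed between them.

7524 years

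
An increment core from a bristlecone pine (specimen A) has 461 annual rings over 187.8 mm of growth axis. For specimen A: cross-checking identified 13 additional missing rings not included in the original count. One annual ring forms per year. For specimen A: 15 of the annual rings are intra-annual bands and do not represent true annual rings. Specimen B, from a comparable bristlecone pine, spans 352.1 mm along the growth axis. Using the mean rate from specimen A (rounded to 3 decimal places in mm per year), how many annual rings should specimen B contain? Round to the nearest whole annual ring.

861 annual rings

Specimen A: adjusted count: 461 − 15 + 13 = 459 annual rings.
A: Extension rate ≈ 187.8 / 459 = 0.409 mm/year.
B spans 352.1 / 0.409 = 860.88 years ≈ 861 annual rings.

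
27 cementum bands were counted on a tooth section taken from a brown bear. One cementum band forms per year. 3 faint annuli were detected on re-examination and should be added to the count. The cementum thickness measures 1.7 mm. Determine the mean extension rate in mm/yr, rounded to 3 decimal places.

0.057 mm/yr

True cementum band count = 27 + 3 = 30.
1.7 mm over 30 years gives 1.7 / 30 ≈ 0.057 mm/yr.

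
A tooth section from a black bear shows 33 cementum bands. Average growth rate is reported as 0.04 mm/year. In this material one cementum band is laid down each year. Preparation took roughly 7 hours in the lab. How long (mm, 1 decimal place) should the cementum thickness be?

1.3 mm

33 years of growth are recorded.
33 years at 0.04 mm/year gives 0.04 × 33 = 1.3 mm.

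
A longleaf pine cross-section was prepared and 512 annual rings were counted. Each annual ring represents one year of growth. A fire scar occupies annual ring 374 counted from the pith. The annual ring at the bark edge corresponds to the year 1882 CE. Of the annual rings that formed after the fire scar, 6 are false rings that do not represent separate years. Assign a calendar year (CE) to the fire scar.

1750 CE

Between annual ring 374 and the bark edge there are 512 − 374 = 138 annual rings.
Excluding 6 false annual rings: 138 − 6 = 132.
The annual ring at the bark edge is 1882 CE, so the fire scar dates to 1882 − 132 = 1750 CE.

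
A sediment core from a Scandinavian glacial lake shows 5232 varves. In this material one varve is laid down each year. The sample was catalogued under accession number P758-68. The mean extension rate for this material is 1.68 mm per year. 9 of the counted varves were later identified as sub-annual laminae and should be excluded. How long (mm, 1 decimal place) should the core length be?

8774.6 mm

After corrections the count is 5232 − 9 = 5223 varves.
5223 years at 1.68 mm/year gives 1.68 × 5223 = 8774.6 mm.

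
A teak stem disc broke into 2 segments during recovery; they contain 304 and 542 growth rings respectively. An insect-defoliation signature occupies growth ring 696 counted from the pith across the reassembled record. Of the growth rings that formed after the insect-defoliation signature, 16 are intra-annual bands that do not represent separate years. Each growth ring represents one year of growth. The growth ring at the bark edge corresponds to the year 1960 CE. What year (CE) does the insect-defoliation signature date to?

Total growth rings = 304 + 542 = 846.
The insect-defoliation signature sits at growth ring 696 from the pith, so 846 − 696 = 150 growth rings formed after it.
Removing the 16 false growth rings leaves 150 − 16 = 134 true growth rings beyond the insect-defoliation signature.
1960 − 134 = 1826 CE.

1826 CE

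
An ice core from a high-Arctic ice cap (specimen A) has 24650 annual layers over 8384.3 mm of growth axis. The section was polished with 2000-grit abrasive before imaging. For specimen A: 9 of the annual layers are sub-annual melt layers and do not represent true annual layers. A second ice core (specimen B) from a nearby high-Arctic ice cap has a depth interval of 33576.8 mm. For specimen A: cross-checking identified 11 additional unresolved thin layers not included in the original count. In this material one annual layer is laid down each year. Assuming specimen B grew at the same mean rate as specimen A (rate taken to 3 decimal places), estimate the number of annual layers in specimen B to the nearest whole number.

98755 annual layers

Specimen A: adjusted count: 24650 − 9 + 11 = 24652 annual layers.
A: 8384.3 mm over 24652 years gives 8384.3 / 24652 ≈ 0.340 mm/yr.
B spans 33576.8 / 0.340 = 98755.29 years ≈ 98755 annual layers.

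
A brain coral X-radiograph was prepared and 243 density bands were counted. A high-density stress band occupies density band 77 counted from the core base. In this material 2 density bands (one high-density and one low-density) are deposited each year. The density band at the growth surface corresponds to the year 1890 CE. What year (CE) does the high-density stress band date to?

The high-density stress band sits at density band 77 from the core base, so 243 − 77 = 166 density bands formed after it.
Dividing by 2 density bands per year: 166 / 2 = 83 years.
The density band at the growth surface is 1890 CE, so the high-density stress band dates to 1890 − 83 = 1807 CE.

1807 CE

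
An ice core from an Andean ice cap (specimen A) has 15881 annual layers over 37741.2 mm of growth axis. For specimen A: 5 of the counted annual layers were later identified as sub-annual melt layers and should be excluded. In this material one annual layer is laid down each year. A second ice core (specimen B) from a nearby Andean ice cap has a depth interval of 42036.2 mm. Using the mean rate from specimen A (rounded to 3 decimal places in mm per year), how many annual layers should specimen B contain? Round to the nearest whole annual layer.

Specimen A: after corrections the count is 15881 − 5 = 15876 annual layers.
A: Mean rate = 37741.2 mm / 15876 years ≈ 2.377 mm/yr.
For B, 42036.2 / 2.377 = 17684.56 years ≈ 17685 annual layers.

17685 annual layers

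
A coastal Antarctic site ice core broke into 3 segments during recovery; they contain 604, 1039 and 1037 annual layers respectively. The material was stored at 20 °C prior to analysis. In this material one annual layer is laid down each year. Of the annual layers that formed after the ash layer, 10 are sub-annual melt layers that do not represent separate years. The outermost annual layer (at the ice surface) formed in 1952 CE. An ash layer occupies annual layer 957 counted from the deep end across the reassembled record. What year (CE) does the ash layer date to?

Total annual layers = 604 + 1039 + 1037 = 2680.
Between annual layer 957 and the ice surface there are 2680 − 957 = 1723 annual layers.
1723 − 10 false = 1713 true annual layers after the ash layer.
The annual layer at the ice surface is 1952 CE, so the ash layer dates to 1952 − 1713 = 239 CE.

239 CE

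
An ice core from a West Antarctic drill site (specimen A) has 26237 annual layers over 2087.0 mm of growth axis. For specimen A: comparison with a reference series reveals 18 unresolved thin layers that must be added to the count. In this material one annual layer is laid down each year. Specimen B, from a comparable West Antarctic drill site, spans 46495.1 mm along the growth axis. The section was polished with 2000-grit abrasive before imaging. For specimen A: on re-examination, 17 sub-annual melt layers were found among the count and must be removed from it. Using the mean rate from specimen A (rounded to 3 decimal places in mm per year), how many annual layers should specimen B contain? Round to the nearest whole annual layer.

Specimen A: true annual layer count = 26237 − 17 + 18 = 26238.
A: Extension rate ≈ 2087.0 / 26238 = 0.080 mm/yr.
Specimen B: 46495.1 mm / 0.080 mm per year = 581188.75 years ≈ 581189 annual layers.

581189 annual layers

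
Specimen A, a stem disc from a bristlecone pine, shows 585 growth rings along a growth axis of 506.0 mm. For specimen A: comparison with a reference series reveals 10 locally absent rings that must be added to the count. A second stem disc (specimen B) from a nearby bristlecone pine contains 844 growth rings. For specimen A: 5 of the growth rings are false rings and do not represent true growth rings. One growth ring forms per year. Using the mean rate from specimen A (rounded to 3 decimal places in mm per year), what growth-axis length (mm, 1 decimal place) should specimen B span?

Specimen A: adjusted count: 585 − 5 + 10 = 590 growth rings.
A: 506.0 mm over 590 years gives 506.0 / 590 ≈ 0.858 mm/year.
B's length ≈ 0.858 × 844 = 724.2 mm.

724.2 mm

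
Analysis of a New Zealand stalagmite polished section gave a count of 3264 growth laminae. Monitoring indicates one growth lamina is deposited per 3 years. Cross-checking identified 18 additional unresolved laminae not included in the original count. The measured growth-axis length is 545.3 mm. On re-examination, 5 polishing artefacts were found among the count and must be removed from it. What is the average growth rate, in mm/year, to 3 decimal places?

0.055 mm/year

Adjusted count: 3264 − 5 + 18 = 3277 growth laminae.
Multiplying by 3 years per growth lamina: 3277 × 3 = 9831 years.
Extension rate ≈ 545.3 / 9831 = 0.055 mm/year.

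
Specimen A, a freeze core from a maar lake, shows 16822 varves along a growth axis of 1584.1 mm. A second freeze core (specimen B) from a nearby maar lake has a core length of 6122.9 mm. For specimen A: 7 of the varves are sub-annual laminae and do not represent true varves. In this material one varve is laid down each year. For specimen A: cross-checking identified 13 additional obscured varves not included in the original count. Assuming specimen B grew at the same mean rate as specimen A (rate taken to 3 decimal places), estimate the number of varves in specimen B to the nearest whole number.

Specimen A: correcting the raw count gives 16822 − 7 + 13 = 16828 true varves.
A: Mean rate = 1584.1 mm / 16828 years ≈ 0.094 mm/yr.
Specimen B: 6122.9 mm / 0.094 mm per year = 65137.23 years ≈ 65137 varves.

65137 varves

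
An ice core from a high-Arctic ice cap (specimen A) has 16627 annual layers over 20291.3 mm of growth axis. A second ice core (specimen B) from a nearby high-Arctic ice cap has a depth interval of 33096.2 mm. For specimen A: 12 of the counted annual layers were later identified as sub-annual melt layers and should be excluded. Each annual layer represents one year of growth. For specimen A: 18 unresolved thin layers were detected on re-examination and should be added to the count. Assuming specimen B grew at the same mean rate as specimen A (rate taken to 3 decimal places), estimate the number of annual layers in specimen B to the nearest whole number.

Specimen A: after corrections the count is 16627 − 12 + 18 = 16633 annual layers.
A: Mean rate = 20291.3 mm / 16633 years ≈ 1.220 mm/yr.
Specimen B: 33096.2 mm / 1.220 mm per year = 27128.03 years ≈ 27128 annual layers.

27128 annual layers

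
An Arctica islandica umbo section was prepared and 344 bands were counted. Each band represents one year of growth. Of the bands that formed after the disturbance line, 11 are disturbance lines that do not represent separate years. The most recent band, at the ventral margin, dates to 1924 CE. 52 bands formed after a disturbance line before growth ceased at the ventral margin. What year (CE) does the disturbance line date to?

52 bands post-date the disturbance line.
Excluding 11 false bands: 52 − 11 = 41.
The band at the ventral margin is 1924 CE, so the disturbance line dates to 1924 − 41 = 1883 CE.

1883 CE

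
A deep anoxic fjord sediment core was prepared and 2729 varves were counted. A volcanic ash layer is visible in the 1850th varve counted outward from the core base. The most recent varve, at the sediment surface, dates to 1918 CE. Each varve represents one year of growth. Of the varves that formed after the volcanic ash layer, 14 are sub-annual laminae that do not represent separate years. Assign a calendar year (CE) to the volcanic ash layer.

1053 CE

2729 − 1850 = 879 varves lie beyond the volcanic ash layer toward the sediment surface.
Excluding 14 false varves: 879 − 14 = 865.
The varve at the sediment surface is 1918 CE, so the volcanic ash layer dates to 1918 − 865 = 1053 CE.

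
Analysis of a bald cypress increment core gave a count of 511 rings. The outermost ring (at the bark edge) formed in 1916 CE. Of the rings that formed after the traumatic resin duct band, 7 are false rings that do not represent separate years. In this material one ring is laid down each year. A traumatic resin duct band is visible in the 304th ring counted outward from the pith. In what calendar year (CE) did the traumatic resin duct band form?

The traumatic resin duct band sits at ring 304 from the pith, so 511 − 304 = 207 rings formed after it.
207 − 7 false = 200 true rings after the traumatic resin duct band.
The ring at the bark edge is 1916 CE, so the traumatic resin duct band dates to 1916 − 200 = 1716 CE.

1716 CE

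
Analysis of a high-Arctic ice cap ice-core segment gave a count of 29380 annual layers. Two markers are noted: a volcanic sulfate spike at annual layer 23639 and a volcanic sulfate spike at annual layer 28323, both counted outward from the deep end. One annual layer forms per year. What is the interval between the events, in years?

28323 − 23639 = 4684 annual layers lie between the two events.
One annual layer per year makes the interval 4684 years.

4684 yr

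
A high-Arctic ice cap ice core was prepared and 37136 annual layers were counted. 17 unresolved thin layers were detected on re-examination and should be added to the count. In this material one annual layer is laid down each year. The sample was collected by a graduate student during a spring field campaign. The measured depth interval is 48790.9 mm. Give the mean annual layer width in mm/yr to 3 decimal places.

1.313 mm/yr

Adjusted count: 37136 + 17 = 37153 annual layers.
48790.9 mm over 37153 years gives 48790.9 / 37153 ≈ 1.313 mm/yr.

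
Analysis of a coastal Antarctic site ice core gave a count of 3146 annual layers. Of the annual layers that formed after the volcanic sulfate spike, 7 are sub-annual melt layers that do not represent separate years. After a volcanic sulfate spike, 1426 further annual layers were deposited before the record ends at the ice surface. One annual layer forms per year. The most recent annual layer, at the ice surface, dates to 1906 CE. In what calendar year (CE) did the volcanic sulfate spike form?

487 CE

There are 1426 annual layers younger than the volcanic sulfate spike.
1426 − 7 false = 1419 true annual layers after the volcanic sulfate spike.
Counting back 1419 years from 1906 CE places the volcanic sulfate spike in 1906 − 1419 = 487 CE.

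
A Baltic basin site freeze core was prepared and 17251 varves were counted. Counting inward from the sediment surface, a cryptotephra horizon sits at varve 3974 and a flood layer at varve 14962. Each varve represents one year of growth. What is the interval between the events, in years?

Separation: 14962 − 3974 = 10988 varves.
At one varve per year, 10988 years elapsed between them.

10988 years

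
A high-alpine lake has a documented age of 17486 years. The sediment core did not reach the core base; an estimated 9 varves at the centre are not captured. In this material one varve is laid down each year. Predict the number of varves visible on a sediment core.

17477 varves

Expected varves over 17486 years: 17486.
Less the 9 uncaptured varves: 17486 − 9 = 17477.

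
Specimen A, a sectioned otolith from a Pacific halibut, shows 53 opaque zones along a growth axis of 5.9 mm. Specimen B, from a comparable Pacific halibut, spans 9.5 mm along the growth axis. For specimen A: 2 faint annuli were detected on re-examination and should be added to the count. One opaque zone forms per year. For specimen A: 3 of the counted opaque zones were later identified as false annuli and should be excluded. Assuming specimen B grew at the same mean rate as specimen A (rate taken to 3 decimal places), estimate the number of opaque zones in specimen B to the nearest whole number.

Specimen A: adjusted count: 53 − 3 + 2 = 52 opaque zones.
A: Mean rate = 5.9 mm / 52 years ≈ 0.113 mm/year.
Specimen B: 9.5 mm / 0.113 mm per year = 84.07 years ≈ 84 opaque zones.

84 opaque zones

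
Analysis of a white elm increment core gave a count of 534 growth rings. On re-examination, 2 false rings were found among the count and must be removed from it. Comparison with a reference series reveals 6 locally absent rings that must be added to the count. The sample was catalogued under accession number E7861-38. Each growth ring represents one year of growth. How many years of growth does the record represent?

Correcting the raw count gives 534 − 2 + 6 = 538 true growth rings.
One growth ring per year makes the duration 538 years.

538 yr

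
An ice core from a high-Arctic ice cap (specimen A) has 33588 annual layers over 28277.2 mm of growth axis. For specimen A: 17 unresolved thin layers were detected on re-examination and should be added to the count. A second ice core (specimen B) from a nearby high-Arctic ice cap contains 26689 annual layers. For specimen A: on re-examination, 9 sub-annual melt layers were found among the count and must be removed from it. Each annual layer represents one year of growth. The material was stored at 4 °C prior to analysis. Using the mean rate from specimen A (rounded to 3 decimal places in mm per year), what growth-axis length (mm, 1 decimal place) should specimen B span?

22472.1 mm

Specimen A: adjusted count: 33588 − 9 + 17 = 33596 annual layers.
A: Extension rate ≈ 28277.2 / 33596 = 0.842 mm/year.
For B, 0.842 mm/year × 26689 years = 22472.1 mm.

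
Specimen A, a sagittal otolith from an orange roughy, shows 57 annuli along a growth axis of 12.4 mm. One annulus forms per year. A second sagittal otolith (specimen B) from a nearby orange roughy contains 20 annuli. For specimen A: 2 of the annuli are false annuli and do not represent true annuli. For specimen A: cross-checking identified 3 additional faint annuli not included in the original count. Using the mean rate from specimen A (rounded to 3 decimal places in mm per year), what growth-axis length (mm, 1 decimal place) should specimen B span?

Specimen A: adjusted count: 57 − 2 + 3 = 58 annuli.
A: Mean rate = 12.4 mm / 58 years ≈ 0.214 mm/yr.
B's length ≈ 0.214 × 20 = 4.3 mm.

4.3 mm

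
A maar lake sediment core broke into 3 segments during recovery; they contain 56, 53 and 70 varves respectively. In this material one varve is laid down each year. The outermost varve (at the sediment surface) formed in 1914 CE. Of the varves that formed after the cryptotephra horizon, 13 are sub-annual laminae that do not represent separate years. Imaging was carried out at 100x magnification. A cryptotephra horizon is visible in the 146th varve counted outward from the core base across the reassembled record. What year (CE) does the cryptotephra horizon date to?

1894 CE

Total varves = 56 + 53 + 70 = 179.
The cryptotephra horizon sits at varve 146 from the core base, so 179 − 146 = 33 varves formed after it.
33 − 13 false = 20 true varves after the cryptotephra horizon.
1914 − 20 = 1894 CE.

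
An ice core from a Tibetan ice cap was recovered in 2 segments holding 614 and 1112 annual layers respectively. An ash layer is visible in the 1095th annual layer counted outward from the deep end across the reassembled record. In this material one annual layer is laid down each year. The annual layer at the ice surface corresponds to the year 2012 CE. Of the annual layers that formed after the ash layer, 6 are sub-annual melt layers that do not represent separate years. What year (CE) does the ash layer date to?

Total annual layers = 614 + 1112 = 1726.
Between annual layer 1095 and the ice surface there are 1726 − 1095 = 631 annual layers.
Removing the 6 false annual layers leaves 631 − 6 = 625 true annual layers beyond the ash layer.
2012 − 625 = 1387 CE.

1387 CE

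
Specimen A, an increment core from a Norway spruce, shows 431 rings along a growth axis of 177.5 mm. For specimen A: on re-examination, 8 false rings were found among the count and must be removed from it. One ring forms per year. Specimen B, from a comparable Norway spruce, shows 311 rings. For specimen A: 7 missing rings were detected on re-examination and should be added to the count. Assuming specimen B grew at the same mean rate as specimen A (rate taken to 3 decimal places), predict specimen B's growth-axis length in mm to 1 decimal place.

Specimen A: adjusted count: 431 − 8 + 7 = 430 rings.
A: 177.5 mm over 430 years gives 177.5 / 430 ≈ 0.413 mm/yr.
B's length ≈ 0.413 × 311 = 128.4 mm.

128.4 mm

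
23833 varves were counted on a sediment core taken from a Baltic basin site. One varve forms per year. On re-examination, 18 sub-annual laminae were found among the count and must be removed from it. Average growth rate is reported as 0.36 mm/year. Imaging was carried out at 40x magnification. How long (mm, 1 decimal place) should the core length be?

8573.4 mm

After corrections the count is 23833 − 18 = 23815 varves.
23815 years at 0.36 mm/year gives 0.36 × 23815 = 8573.4 mm.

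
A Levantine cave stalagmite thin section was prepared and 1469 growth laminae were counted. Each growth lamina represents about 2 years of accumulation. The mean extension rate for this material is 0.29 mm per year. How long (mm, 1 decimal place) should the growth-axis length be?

852.0 mm

At 2 years per growth lamina, 1469 × 2 = 2938 years.
Length ≈ 0.29 × 2938 = 852.0 mm.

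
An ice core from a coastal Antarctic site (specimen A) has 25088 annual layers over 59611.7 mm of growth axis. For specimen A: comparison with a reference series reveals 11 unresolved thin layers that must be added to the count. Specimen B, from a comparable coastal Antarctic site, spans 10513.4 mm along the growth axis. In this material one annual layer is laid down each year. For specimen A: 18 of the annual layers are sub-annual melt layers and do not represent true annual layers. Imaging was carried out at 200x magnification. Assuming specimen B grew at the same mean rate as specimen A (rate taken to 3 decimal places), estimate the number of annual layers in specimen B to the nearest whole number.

Specimen A: after corrections the count is 25088 − 18 + 11 = 25081 annual layers.
A: 59611.7 mm over 25081 years gives 59611.7 / 25081 ≈ 2.377 mm/year.
For B, 10513.4 / 2.377 = 4422.97 years ≈ 4423 annual layers.

4423 annual layers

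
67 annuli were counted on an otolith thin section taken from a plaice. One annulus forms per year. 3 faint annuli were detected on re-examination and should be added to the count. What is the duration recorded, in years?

70 years

Adjusted count: 67 + 3 = 70 annuli.
One annulus per year makes the duration 70 years.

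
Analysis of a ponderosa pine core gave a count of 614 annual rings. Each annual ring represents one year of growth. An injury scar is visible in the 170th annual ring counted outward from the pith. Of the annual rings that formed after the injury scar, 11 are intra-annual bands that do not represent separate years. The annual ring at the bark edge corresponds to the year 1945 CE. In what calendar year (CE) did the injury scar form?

Between annual ring 170 and the bark edge there are 614 − 170 = 444 annual rings.
Removing the 11 false annual rings leaves 444 − 11 = 433 true annual rings beyond the injury scar.
The annual ring at the bark edge is 1945 CE, so the injury scar dates to 1945 − 433 = 1512 CE.

1512 CE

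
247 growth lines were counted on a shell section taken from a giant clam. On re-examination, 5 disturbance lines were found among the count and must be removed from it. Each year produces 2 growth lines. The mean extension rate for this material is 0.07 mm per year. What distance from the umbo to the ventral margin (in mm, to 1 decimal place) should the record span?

True growth line count = 247 − 5 = 242.
Dividing by 2 growth lines per year: 242 / 2 = 121 years.
Predicted length = 0.07 mm/year × 121 years = 8.5 mm.

8.5 mm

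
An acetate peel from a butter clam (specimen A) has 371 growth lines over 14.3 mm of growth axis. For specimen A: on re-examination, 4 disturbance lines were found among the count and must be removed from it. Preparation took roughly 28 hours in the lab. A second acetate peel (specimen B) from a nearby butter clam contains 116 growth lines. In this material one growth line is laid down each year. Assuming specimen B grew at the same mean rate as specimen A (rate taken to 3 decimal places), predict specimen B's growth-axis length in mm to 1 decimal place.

Specimen A: correcting the raw count gives 371 − 4 = 367 true growth lines.
A: Extension rate ≈ 14.3 / 367 = 0.039 mm per year.
B's length ≈ 0.039 × 116 = 4.5 mm.

4.5 mm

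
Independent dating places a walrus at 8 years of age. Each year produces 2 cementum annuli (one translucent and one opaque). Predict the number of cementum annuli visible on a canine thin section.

8 years at 2 cementum annuli per year gives 8 × 2 = 16 cementum annuli.
So 16 cementum annuli should be present.

16 cementum annuli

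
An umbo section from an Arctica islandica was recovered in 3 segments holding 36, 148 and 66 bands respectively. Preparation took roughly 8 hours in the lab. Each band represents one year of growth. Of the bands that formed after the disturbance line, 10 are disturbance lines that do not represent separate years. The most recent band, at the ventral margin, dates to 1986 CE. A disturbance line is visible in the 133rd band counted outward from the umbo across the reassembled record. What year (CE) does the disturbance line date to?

Total bands = 36 + 148 + 66 = 250.
Between band 133 and the ventral margin there are 250 − 133 = 117 bands.
117 − 10 false = 107 true bands after the disturbance line.
Counting back 107 years from 1986 CE places the disturbance line in 1986 − 107 = 1879 CE.

1879 CE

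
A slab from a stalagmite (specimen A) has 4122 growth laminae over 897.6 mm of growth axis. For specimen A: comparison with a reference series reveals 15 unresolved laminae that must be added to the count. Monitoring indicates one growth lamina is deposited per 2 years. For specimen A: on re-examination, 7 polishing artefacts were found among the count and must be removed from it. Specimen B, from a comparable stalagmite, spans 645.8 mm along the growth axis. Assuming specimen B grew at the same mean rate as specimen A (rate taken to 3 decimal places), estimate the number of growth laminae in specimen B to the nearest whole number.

Specimen A: correcting the raw count gives 4122 − 7 + 15 = 4130 true growth laminae.
Specimen A: multiplying by 2 years per growth lamina: 4130 × 2 = 8260 years.
A: Mean rate = 897.6 mm / 8260 years ≈ 0.109 mm per year.
Specimen B: 645.8 mm / 0.109 mm per year = 5924.77 years; at 2 years per growth lamina that is 5924.77 / 2 ≈ 2962 growth laminae.

2962 growth laminae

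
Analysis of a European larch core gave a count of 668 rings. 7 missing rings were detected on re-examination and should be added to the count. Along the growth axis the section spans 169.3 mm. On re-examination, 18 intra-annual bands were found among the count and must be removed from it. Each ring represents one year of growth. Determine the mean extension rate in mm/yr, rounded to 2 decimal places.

Correcting the raw count gives 668 − 18 + 7 = 657 true rings.
169.3 mm over 657 years gives 169.3 / 657 ≈ 0.26 mm/yr.

0.26 mm/yr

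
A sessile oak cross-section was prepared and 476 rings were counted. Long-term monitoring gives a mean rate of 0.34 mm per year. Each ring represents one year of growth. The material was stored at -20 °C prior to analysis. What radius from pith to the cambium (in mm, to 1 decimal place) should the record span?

476 years of growth are recorded.
Length ≈ 0.34 × 476 = 161.8 mm.

161.8 mm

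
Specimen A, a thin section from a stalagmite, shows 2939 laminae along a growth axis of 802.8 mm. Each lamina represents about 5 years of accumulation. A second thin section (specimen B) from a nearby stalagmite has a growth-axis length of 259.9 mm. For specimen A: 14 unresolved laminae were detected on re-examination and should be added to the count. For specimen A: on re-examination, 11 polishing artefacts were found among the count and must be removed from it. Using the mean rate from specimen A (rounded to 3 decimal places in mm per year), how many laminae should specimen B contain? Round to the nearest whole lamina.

Specimen A: adjusted count: 2939 − 11 + 14 = 2942 laminae.
Specimen A: 2942 laminae at 5 years each span 2942 × 5 = 14710 years.
A: Mean rate = 802.8 mm / 14710 years ≈ 0.055 mm/year.
Specimen B: 259.9 mm / 0.055 mm per year = 4725.45 years; at 5 years per lamina that is 4725.45 / 5 ≈ 945 laminae.

945 laminae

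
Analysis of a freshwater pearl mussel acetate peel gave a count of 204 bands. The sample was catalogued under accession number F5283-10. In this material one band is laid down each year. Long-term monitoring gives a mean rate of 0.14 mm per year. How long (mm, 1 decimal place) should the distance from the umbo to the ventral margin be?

28.6 mm

204 years of growth are recorded.
204 years at 0.14 mm/year gives 0.14 × 204 = 28.6 mm.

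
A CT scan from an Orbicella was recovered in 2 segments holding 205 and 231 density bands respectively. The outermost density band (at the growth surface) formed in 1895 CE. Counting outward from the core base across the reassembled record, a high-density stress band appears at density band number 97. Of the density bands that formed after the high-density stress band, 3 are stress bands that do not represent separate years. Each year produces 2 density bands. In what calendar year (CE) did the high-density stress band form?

Total density bands = 205 + 231 = 436.
Between density band 97 and the growth surface there are 436 − 97 = 339 density bands.
339 − 3 false = 336 true density bands after the high-density stress band.
336 density bands at 2 per year is 336 / 2 = 168 years.
1895 − 168 = 1727 CE.

1727 CE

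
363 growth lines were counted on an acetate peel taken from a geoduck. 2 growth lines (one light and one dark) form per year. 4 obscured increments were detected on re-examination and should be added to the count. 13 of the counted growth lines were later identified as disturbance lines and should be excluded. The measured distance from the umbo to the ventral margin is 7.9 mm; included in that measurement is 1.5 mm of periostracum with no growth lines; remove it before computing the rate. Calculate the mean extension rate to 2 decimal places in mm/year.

True growth line count = 363 − 13 + 4 = 354.
Dividing by 2 growth lines per year: 354 / 2 = 177 years.
Net length = 7.9 − 1.5 = 6.4 mm.
6.4 mm over 177 years gives 6.4 / 177 ≈ 0.04 mm/year.

0.04 mm/year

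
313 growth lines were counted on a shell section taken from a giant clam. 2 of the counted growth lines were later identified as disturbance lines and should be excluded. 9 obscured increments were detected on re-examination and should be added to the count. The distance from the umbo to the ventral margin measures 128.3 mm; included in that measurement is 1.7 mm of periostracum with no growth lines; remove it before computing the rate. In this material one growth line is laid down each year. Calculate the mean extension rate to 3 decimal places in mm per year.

After corrections the count is 313 − 2 + 9 = 320 growth lines.
Removing the 1.7 mm offcut leaves 128.3 − 1.7 = 126.6 mm.
126.6 mm over 320 years gives 126.6 / 320 ≈ 0.396 mm per year.

0.396 mm per year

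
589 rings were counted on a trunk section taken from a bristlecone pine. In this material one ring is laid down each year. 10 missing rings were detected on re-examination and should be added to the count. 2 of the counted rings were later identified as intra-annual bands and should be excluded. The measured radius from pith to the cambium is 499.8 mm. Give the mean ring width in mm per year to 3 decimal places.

True ring count = 589 − 2 + 10 = 597.
Mean rate = 499.8 mm / 597 years ≈ 0.837 mm per year.

0.837 mm per year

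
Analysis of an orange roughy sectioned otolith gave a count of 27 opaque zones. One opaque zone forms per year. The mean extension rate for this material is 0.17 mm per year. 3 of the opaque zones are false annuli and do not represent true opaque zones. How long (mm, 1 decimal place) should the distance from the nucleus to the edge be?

4.1 mm

Correcting the raw count gives 27 − 3 = 24 true opaque zones.
Predicted length = 0.17 mm/year × 24 years = 4.1 mm.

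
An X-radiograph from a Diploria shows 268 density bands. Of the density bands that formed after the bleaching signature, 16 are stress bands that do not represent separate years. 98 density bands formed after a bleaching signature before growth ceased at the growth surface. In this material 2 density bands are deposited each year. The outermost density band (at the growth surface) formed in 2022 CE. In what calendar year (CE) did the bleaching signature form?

98 density bands formed after the bleaching signature.
98 − 16 false = 82 true density bands after the bleaching signature.
Dividing by 2 density bands per year: 82 / 2 = 41 years.
Counting back 41 years from 2022 CE places the bleaching signature in 2022 − 41 = 1981 CE.

1981 CE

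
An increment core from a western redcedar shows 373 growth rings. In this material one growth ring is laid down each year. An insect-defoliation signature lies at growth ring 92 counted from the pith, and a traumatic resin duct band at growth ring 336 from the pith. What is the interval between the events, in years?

244 yr

336 − 92 = 244 growth rings lie between the two events.
At one growth ring per year, 244 years elapsed between them.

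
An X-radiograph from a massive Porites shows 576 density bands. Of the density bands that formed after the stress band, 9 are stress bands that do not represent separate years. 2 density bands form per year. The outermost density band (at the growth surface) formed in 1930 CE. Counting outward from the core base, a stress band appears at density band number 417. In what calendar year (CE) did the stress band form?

1855 CE

Between density band 417 and the growth surface there are 576 − 417 = 159 density bands.
Excluding 9 false density bands: 159 − 9 = 150.
150 density bands at 2 per year is 150 / 2 = 75 years.
Counting back 75 years from 1930 CE places the stress band in 1930 − 75 = 1855 CE.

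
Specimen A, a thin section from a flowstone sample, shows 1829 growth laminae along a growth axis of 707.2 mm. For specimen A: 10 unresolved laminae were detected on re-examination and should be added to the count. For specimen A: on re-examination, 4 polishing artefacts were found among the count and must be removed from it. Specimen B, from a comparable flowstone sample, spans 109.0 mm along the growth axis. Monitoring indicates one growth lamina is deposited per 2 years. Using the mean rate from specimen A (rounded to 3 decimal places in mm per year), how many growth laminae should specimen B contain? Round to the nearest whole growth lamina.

Specimen A: adjusted count: 1829 − 4 + 10 = 1835 growth laminae.
Specimen A: 1835 growth laminae at 2 years each span 1835 × 2 = 3670 years.
A: Mean rate = 707.2 mm / 3670 years ≈ 0.193 mm/yr.
For B, 109.0 / 0.193 = 564.77 years; at 2 years per growth lamina that is 564.77 / 2 ≈ 282 growth laminae.

282 growth laminae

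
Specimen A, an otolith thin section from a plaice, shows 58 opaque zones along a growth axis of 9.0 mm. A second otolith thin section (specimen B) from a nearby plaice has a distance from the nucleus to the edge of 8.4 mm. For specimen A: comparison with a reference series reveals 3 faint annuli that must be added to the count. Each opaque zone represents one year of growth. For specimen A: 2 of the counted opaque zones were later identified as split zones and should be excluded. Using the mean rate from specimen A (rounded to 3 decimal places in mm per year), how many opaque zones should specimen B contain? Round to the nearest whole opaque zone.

55 opaque zones

Specimen A: adjusted count: 58 − 2 + 3 = 59 opaque zones.
A: Mean rate = 9.0 mm / 59 years ≈ 0.153 mm per year.
B spans 8.4 / 0.153 = 54.90 years ≈ 55 opaque zones.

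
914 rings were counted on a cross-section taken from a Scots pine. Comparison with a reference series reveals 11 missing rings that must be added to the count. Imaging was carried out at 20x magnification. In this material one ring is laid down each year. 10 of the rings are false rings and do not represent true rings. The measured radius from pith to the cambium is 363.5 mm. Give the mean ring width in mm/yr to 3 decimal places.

Correcting the raw count gives 914 − 10 + 11 = 915 true rings.
Mean rate = 363.5 mm / 915 years ≈ 0.397 mm/yr.

0.397 mm/yr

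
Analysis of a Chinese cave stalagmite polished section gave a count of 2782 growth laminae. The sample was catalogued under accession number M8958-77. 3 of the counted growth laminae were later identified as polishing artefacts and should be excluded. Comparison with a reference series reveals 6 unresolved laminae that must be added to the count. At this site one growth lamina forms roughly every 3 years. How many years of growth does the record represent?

8355 yr

Adjusted count: 2782 − 3 + 6 = 2785 growth laminae.
2785 growth laminae at 3 years each span 2785 × 3 = 8355 years.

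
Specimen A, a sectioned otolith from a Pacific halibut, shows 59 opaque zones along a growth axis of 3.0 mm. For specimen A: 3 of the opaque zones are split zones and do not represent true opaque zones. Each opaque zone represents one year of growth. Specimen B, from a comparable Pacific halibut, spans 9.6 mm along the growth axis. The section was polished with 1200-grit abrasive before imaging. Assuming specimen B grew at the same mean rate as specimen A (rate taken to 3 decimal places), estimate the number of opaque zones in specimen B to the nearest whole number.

178 opaque zones

Specimen A: adjusted count: 59 − 3 = 56 opaque zones.
A: 3.0 mm over 56 years gives 3.0 / 56 ≈ 0.054 mm per year.
Specimen B: 9.6 mm / 0.054 mm per year = 177.78 years ≈ 178 opaque zones.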